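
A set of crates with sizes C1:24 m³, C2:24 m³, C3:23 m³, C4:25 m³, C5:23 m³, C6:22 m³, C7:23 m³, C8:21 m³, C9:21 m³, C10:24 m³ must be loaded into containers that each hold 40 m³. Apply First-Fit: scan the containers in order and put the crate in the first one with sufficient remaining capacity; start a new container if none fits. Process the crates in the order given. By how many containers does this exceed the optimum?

0

First-Fit: [24] [24] [23] [25] [23] [22] [23] [21] [21] [24] → 10 containers.
10 crates exceed 20 m³ (half the capacity), and no two of those can share a container, so at least 10 containers are needed.
So 10 is already optimal.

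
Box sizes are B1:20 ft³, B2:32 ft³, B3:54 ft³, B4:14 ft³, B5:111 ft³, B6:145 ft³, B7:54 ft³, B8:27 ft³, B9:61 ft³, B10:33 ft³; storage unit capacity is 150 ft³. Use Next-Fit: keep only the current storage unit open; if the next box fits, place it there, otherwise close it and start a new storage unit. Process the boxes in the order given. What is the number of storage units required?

5

Put B1 (20 ft³) in storage unit 1; 130 ft³ remain.
Put B2 (32 ft³) in storage unit 1; 98 ft³ remain.
Put B3 (54 ft³) in storage unit 1; 44 ft³ remain.
Put B4 (14 ft³) in storage unit 1; 30 ft³ remain.
Put B5 (111 ft³) in storage unit 2; 39 ft³ remain.
Put B6 (145 ft³) in storage unit 3; 5 ft³ remain.
Put B7 (54 ft³) in storage unit 4; 96 ft³ remain.
Put B8 (27 ft³) in storage unit 4; 69 ft³ remain.
Put B9 (61 ft³) in storage unit 4; 8 ft³ remain.
Put B10 (33 ft³) in storage unit 5; 117 ft³ remain.
Final storage units: [20,32,54,14] [111] [145] [54,27,61] [33].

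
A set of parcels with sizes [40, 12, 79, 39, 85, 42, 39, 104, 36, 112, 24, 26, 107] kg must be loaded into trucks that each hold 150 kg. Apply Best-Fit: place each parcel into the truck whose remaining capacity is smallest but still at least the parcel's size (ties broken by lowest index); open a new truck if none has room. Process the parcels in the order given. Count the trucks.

truck 1: place 40 kg, 110 kg left
truck 1: place 12 kg, 98 kg left
truck 1: place 79 kg, 19 kg left
truck 2: place 39 kg, 111 kg left
truck 2: place 85 kg, 26 kg left
truck 3: place 42 kg, 108 kg left
truck 3: place 39 kg, 69 kg left
truck 4: place 104 kg, 46 kg left
truck 4: place 36 kg, 10 kg left
truck 5: place 112 kg, 38 kg left
truck 2: place 24 kg, 2 kg left
truck 5: place 26 kg, 12 kg left
truck 6: place 107 kg, 43 kg left

6 trucks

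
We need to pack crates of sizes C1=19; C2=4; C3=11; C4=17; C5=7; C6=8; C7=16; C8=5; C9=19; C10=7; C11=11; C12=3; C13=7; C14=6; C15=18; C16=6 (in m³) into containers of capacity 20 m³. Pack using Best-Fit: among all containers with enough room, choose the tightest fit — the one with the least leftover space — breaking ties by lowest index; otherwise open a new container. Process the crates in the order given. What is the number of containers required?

container 1: place C1 (19 m³), 1 m³ left
container 2: place C2 (4 m³), 16 m³ left
container 2: place C3 (11 m³), 5 m³ left
container 3: place C4 (17 m³), 3 m³ left
container 4: place C5 (7 m³), 13 m³ left
container 4: place C6 (8 m³), 5 m³ left
container 5: place C7 (16 m³), 4 m³ left
container 2: place C8 (5 m³), 0 m³ left
container 6: place C9 (19 m³), 1 m³ left
container 7: place C10 (7 m³), 13 m³ left
container 7: place C11 (11 m³), 2 m³ left
container 3: place C12 (3 m³), 0 m³ left
container 8: place C13 (7 m³), 13 m³ left
container 8: place C14 (6 m³), 7 m³ left
container 9: place C15 (18 m³), 2 m³ left
container 8: place C16 (6 m³), 1 m³ left

9 containers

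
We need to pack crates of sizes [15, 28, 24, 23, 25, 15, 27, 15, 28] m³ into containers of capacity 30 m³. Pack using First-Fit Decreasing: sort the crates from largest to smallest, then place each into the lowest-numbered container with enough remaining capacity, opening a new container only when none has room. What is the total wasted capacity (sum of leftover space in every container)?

Sorted descending: 28, 28, 27, 25, 24, 23, 15, 15, 15.
Put 28 m³ in container 1; 2 m³ remain.
Put 28 m³ in container 2; 2 m³ remain.
Put 27 m³ in container 3; 3 m³ remain.
Put 25 m³ in container 4; 5 m³ remain.
Put 24 m³ in container 5; 6 m³ remain.
Put 23 m³ in container 6; 7 m³ remain.
Put 15 m³ in container 7; 15 m³ remain.
Put 15 m³ in container 7; 0 m³ remain.
Put 15 m³ in container 8; 15 m³ remain.
8 containers × 30 m³ = 240 m³; used 200 m³; unused 40 m³.

40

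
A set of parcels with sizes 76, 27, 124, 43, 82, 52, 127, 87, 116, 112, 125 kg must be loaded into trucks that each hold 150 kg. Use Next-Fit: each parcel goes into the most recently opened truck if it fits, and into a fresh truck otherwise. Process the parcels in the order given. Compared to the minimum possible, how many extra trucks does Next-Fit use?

1

Next-Fit: [76,27] [124] [43,82] [52] [127] [87] [116] [112] [125] → 9 trucks.
8 parcels exceed 75 kg (half the capacity), and no two of those can share a truck, so at least 8 trucks are needed.
An optimal packing achieves that bound: [127] [125] [124] [116,27] [112] [87,52] [82,43] [76] → 8 trucks.
Excess: 9 − 8 = 1.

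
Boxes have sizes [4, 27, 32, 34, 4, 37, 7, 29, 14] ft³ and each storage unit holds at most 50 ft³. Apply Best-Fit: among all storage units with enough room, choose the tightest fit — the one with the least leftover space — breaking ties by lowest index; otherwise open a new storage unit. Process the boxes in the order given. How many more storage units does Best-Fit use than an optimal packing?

Best-Fit: [4,27] [32,14] [34,4,7] [37] [29] → 5 storage units.
5 boxes exceed 25 ft³ (half the capacity), and no two of those can share a storage unit, so at least 5 storage units are needed.
So 5 is already optimal.

0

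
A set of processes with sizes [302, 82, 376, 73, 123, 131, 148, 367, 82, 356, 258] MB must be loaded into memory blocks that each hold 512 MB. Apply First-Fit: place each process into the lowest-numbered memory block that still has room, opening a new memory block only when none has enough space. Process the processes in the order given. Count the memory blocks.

Put 302 MB in memory block 1; 210 MB remain.
Put 82 MB in memory block 1; 128 MB remain.
Put 376 MB in memory block 2; 136 MB remain.
Put 73 MB in memory block 1; 55 MB remain.
Put 123 MB in memory block 2; 13 MB remain.
Put 131 MB in memory block 3; 381 MB remain.
Put 148 MB in memory block 3; 233 MB remain.
Put 367 MB in memory block 4; 145 MB remain.
Put 82 MB in memory block 3; 151 MB remain.
Put 356 MB in memory block 5; 156 MB remain.
Put 258 MB in memory block 6; 254 MB remain.

6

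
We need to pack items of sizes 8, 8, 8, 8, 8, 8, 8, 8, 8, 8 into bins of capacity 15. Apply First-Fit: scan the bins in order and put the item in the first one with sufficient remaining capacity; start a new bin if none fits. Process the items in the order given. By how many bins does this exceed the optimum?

0

First-Fit: [8] [8] [8] [8] [8] [8] [8] [8] [8] [8] → 10 bins.
10 items exceed 7.5 (half the capacity), and no two of those can share a bin, so at least 10 bins are needed.
So 10 is already optimal.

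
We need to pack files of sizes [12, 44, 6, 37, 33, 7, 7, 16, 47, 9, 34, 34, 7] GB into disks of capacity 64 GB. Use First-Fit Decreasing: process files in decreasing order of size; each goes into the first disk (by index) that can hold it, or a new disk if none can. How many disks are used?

Sorted descending: 47, 44, 37, 34, 34, 33, 16, 12, 9, 7, 7, 7, 6.
47 GB → disk 1 (remaining 17 GB)
44 GB → disk 2 (remaining 20 GB)
37 GB → disk 3 (remaining 27 GB)
34 GB → disk 4 (remaining 30 GB)
34 GB → disk 5 (remaining 30 GB)
33 GB → disk 6 (remaining 31 GB)
16 GB → disk 1 (remaining 1 GB)
12 GB → disk 2 (remaining 8 GB)
9 GB → disk 3 (remaining 18 GB)
7 GB → disk 2 (remaining 1 GB)
7 GB → disk 3 (remaining 11 GB)
7 GB → disk 3 (remaining 4 GB)
6 GB → disk 4 (remaining 24 GB)

6 disks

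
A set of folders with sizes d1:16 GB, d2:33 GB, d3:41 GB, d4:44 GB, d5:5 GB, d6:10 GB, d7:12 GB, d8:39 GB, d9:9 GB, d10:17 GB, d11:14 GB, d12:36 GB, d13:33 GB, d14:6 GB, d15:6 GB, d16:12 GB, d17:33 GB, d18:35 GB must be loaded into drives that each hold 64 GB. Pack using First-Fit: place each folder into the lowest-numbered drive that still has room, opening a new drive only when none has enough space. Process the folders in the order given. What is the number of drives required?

8

d1 (16 GB) → drive 1 (remaining 48 GB)
d2 (33 GB) → drive 1 (remaining 15 GB)
d3 (41 GB) → drive 2 (remaining 23 GB)
d4 (44 GB) → drive 3 (remaining 20 GB)
d5 (5 GB) → drive 1 (remaining 10 GB)
d6 (10 GB) → drive 1 (remaining 0 GB)
d7 (12 GB) → drive 2 (remaining 11 GB)
d8 (39 GB) → drive 4 (remaining 25 GB)
d9 (9 GB) → drive 2 (remaining 2 GB)
d10 (17 GB) → drive 3 (remaining 3 GB)
d11 (14 GB) → drive 4 (remaining 11 GB)
d12 (36 GB) → drive 5 (remaining 28 GB)
d13 (33 GB) → drive 6 (remaining 31 GB)
d14 (6 GB) → drive 4 (remaining 5 GB)
d15 (6 GB) → drive 5 (remaining 22 GB)
d16 (12 GB) → drive 5 (remaining 10 GB)
d17 (33 GB) → drive 7 (remaining 31 GB)
d18 (35 GB) → drive 8 (remaining 29 GB)
Final drives: [16,33,5,10] [41,12,9] [44,17] [39,14,6] [36,6,12] [33] [33] [35].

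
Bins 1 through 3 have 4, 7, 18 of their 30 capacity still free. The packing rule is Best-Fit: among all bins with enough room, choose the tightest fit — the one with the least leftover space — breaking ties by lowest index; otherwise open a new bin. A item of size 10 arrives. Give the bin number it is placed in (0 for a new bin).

Bins with room: bin 3 (18).
Tightest fit is bin 3 with 18 free.

3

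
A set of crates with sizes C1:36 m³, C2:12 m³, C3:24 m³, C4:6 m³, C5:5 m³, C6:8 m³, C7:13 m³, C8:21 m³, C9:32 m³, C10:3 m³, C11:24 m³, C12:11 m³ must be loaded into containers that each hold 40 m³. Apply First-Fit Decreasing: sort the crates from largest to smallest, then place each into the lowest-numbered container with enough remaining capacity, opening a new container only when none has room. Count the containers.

6 containers

Sorted descending: 36, 32, 24, 24, 21, 13, 12, 11, 8, 6, 5, 3.
36 m³ → container 1 (remaining 4 m³)
32 m³ → container 2 (remaining 8 m³)
24 m³ → container 3 (remaining 16 m³)
24 m³ → container 4 (remaining 16 m³)
21 m³ → container 5 (remaining 19 m³)
13 m³ → container 3 (remaining 3 m³)
12 m³ → container 4 (remaining 4 m³)
11 m³ → container 5 (remaining 8 m³)
8 m³ → container 2 (remaining 0 m³)
6 m³ → container 5 (remaining 2 m³)
5 m³ → container 6 (remaining 35 m³)
3 m³ → container 1 (remaining 1 m³)
Final containers: [36,3] [32,8] [24,13] [24,12] [21,11,6] [5].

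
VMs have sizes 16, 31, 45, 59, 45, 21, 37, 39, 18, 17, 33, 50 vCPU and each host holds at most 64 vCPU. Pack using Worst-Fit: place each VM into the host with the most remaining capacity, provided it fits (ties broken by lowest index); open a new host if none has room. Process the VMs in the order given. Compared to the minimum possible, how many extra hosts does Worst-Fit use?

Worst-Fit: [16,31] [45,17] [59] [45] [21,37] [39,18] [33] [50] → 8 hosts.
Total size 411 vCPU; any packing needs at least ⌈411/64⌉ = 7 hosts.
An optimal packing achieves that bound: [59] [50] [45,18] [45,17] [39,21] [37,16] [33,31] → 7 hosts.
Excess: 8 − 7 = 1.

1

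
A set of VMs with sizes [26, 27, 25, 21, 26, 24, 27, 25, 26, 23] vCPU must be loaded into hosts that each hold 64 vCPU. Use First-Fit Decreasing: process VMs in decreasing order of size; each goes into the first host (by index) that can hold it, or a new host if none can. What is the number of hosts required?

Sorted descending: 27, 27, 26, 26, 26, 25, 25, 24, 23, 21.
27 vCPU → host 1 (remaining 37 vCPU)
27 vCPU → host 1 (remaining 10 vCPU)
26 vCPU → host 2 (remaining 38 vCPU)
26 vCPU → host 2 (remaining 12 vCPU)
26 vCPU → host 3 (remaining 38 vCPU)
25 vCPU → host 3 (remaining 13 vCPU)
25 vCPU → host 4 (remaining 39 vCPU)
24 vCPU → host 4 (remaining 15 vCPU)
23 vCPU → host 5 (remaining 41 vCPU)
21 vCPU → host 5 (remaining 20 vCPU)
Final hosts: [27,27] [26,26] [26,25] [25,24] [23,21].

5 hosts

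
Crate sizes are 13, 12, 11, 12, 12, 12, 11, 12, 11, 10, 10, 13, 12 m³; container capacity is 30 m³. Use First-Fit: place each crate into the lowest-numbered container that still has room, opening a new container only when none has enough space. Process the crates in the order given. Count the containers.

7 containers

13 m³ → container 1 (remaining 17 m³)
12 m³ → container 1 (remaining 5 m³)
11 m³ → container 2 (remaining 19 m³)
12 m³ → container 2 (remaining 7 m³)
12 m³ → container 3 (remaining 18 m³)
12 m³ → container 3 (remaining 6 m³)
11 m³ → container 4 (remaining 19 m³)
12 m³ → container 4 (remaining 7 m³)
11 m³ → container 5 (remaining 19 m³)
10 m³ → container 5 (remaining 9 m³)
10 m³ → container 6 (remaining 20 m³)
13 m³ → container 6 (remaining 7 m³)
12 m³ → container 7 (remaining 18 m³)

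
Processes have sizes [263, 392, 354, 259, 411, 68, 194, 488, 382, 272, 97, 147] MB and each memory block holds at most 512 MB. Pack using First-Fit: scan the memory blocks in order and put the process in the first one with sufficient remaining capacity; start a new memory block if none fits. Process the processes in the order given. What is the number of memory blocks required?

8

memory block 1: place 263 MB, 249 MB left
memory block 2: place 392 MB, 120 MB left
memory block 3: place 354 MB, 158 MB left
memory block 4: place 259 MB, 253 MB left
memory block 5: place 411 MB, 101 MB left
memory block 1: place 68 MB, 181 MB left
memory block 4: place 194 MB, 59 MB left
memory block 6: place 488 MB, 24 MB left
memory block 7: place 382 MB, 130 MB left
memory block 8: place 272 MB, 240 MB left
memory block 1: place 97 MB, 84 MB left
memory block 3: place 147 MB, 11 MB left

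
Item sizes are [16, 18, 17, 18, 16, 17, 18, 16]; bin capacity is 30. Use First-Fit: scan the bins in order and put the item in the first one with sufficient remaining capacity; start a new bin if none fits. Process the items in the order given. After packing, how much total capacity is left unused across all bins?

bin 1: place 16, 14 left
bin 2: place 18, 12 left
bin 3: place 17, 13 left
bin 4: place 18, 12 left
bin 5: place 16, 14 left
bin 6: place 17, 13 left
bin 7: place 18, 12 left
bin 8: place 16, 14 left
8 bins × 30 = 240; used 136; unused 104.

104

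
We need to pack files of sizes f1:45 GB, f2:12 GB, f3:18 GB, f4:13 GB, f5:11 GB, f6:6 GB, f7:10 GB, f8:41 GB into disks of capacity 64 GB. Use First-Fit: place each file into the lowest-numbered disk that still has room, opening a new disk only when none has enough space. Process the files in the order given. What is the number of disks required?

3 disks

f1 (45 GB) → disk 1 (remaining 19 GB)
f2 (12 GB) → disk 1 (remaining 7 GB)
f3 (18 GB) → disk 2 (remaining 46 GB)
f4 (13 GB) → disk 2 (remaining 33 GB)
f5 (11 GB) → disk 2 (remaining 22 GB)
f6 (6 GB) → disk 1 (remaining 1 GB)
f7 (10 GB) → disk 2 (remaining 12 GB)
f8 (41 GB) → disk 3 (remaining 23 GB)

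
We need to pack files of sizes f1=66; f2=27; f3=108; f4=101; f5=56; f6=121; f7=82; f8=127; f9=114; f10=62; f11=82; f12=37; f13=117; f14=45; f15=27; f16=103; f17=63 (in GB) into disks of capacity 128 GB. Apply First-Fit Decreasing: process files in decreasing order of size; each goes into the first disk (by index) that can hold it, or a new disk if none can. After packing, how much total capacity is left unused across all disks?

198

Sorted descending: 127, 121, 117, 114, 108, 103, 101, 82, 82, 66, 63, 62, 56, 45, 37, 27, 27.
disk 1: place 127 GB, 1 GB left
disk 2: place 121 GB, 7 GB left
disk 3: place 117 GB, 11 GB left
disk 4: place 114 GB, 14 GB left
disk 5: place 108 GB, 20 GB left
disk 6: place 103 GB, 25 GB left
disk 7: place 101 GB, 27 GB left
disk 8: place 82 GB, 46 GB left
disk 9: place 82 GB, 46 GB left
disk 10: place 66 GB, 62 GB left
disk 11: place 63 GB, 65 GB left
disk 10: place 62 GB, 0 GB left
disk 11: place 56 GB, 9 GB left
disk 8: place 45 GB, 1 GB left
disk 9: place 37 GB, 9 GB left
disk 7: place 27 GB, 0 GB left
disk 12: place 27 GB, 101 GB left
12 disks × 128 GB = 1536 GB; used 1338 GB; unused 198 GB.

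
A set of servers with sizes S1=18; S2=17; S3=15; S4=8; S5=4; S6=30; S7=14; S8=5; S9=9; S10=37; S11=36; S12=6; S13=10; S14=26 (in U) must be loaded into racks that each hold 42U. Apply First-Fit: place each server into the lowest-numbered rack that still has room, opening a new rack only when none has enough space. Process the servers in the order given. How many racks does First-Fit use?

Put S1 (18U) in rack 1; 24U remain.
Put S2 (17U) in rack 1; 7U remain.
Put S3 (15U) in rack 2; 27U remain.
Put S4 (8U) in rack 2; 19U remain.
Put S5 (4U) in rack 1; 3U remain.
Put S6 (30U) in rack 3; 12U remain.
Put S7 (14U) in rack 2; 5U remain.
Put S8 (5U) in rack 2; 0U remain.
Put S9 (9U) in rack 3; 3U remain.
Put S10 (37U) in rack 4; 5U remain.
Put S11 (36U) in rack 5; 6U remain.
Put S12 (6U) in rack 5; 0U remain.
Put S13 (10U) in rack 6; 32U remain.
Put S14 (26U) in rack 6; 6U remain.
Final racks: [18,17,4] [15,8,14,5] [30,9] [37] [36,6] [10,26].

6 racks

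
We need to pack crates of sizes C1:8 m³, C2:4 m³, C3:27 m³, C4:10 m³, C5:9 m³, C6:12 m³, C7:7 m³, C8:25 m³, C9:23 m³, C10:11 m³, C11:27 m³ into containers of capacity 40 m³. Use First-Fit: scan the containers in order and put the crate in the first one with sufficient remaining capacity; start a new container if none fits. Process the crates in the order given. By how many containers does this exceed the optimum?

First-Fit: [8,4,27] [10,9,12,7] [25,11] [23] [27] → 5 containers.
Total size 163 m³; any packing needs at least ⌈163/40⌉ = 5 containers.
So 5 is already optimal.

0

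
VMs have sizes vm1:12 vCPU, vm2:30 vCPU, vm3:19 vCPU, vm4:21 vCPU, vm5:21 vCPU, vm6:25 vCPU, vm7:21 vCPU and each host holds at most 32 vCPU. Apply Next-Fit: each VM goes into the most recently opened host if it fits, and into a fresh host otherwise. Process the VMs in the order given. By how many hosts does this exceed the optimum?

Next-Fit: [12] [30] [19] [21] [21] [25] [21] → 7 hosts.
6 VMs exceed 16 vCPU (half the capacity), and no two of those can share a host, so at least 6 hosts are needed.
An optimal packing achieves that bound: [30] [25] [21] [21] [21] [19,12] → 6 hosts.
Excess: 7 − 6 = 1.

1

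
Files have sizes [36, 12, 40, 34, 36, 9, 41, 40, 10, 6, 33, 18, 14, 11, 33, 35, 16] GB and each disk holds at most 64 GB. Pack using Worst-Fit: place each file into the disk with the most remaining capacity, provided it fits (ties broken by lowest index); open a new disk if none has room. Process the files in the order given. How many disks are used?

9 disks

36 GB → disk 1 (remaining 28 GB)
12 GB → disk 1 (remaining 16 GB)
40 GB → disk 2 (remaining 24 GB)
34 GB → disk 3 (remaining 30 GB)
36 GB → disk 4 (remaining 28 GB)
9 GB → disk 3 (remaining 21 GB)
41 GB → disk 5 (remaining 23 GB)
40 GB → disk 6 (remaining 24 GB)
10 GB → disk 4 (remaining 18 GB)
6 GB → disk 2 (remaining 18 GB)
33 GB → disk 7 (remaining 31 GB)
18 GB → disk 7 (remaining 13 GB)
14 GB → disk 6 (remaining 10 GB)
11 GB → disk 5 (remaining 12 GB)
33 GB → disk 8 (remaining 31 GB)
35 GB → disk 9 (remaining 29 GB)
16 GB → disk 8 (remaining 15 GB)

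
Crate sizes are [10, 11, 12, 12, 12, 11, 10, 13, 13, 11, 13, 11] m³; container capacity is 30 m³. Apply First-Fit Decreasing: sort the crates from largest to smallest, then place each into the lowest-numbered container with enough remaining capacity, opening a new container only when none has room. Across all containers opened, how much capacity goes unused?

Sorted descending: 13, 13, 13, 12, 12, 12, 11, 11, 11, 11, 10, 10.
Put 13 m³ in container 1; 17 m³ remain.
Put 13 m³ in container 1; 4 m³ remain.
Put 13 m³ in container 2; 17 m³ remain.
Put 12 m³ in container 2; 5 m³ remain.
Put 12 m³ in container 3; 18 m³ remain.
Put 12 m³ in container 3; 6 m³ remain.
Put 11 m³ in container 4; 19 m³ remain.
Put 11 m³ in container 4; 8 m³ remain.
Put 11 m³ in container 5; 19 m³ remain.
Put 11 m³ in container 5; 8 m³ remain.
Put 10 m³ in container 6; 20 m³ remain.
Put 10 m³ in container 6; 10 m³ remain.
6 containers × 30 m³ = 180 m³; used 139 m³; unused 41 m³.

41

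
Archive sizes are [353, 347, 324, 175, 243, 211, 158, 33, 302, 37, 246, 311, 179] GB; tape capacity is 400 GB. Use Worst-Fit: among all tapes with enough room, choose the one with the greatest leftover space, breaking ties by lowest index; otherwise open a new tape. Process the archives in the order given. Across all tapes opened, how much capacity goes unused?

tape 1: place 353 GB, 47 GB left
tape 2: place 347 GB, 53 GB left
tape 3: place 324 GB, 76 GB left
tape 4: place 175 GB, 225 GB left
tape 5: place 243 GB, 157 GB left
tape 4: place 211 GB, 14 GB left
tape 6: place 158 GB, 242 GB left
tape 6: place 33 GB, 209 GB left
tape 7: place 302 GB, 98 GB left
tape 6: place 37 GB, 172 GB left
tape 8: place 246 GB, 154 GB left
tape 9: place 311 GB, 89 GB left
tape 10: place 179 GB, 221 GB left
10 tapes × 400 GB = 4000 GB; used 2919 GB; unused 1081 GB.

1081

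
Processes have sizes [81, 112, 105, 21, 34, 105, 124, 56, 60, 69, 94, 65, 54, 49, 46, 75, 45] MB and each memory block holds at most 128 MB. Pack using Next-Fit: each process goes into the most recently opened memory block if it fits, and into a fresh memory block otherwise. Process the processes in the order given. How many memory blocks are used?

12

memory block 1: place 81 MB, 47 MB left
memory block 2: place 112 MB, 16 MB left
memory block 3: place 105 MB, 23 MB left
memory block 3: place 21 MB, 2 MB left
memory block 4: place 34 MB, 94 MB left
memory block 5: place 105 MB, 23 MB left
memory block 6: place 124 MB, 4 MB left
memory block 7: place 56 MB, 72 MB left
memory block 7: place 60 MB, 12 MB left
memory block 8: place 69 MB, 59 MB left
memory block 9: place 94 MB, 34 MB left
memory block 10: place 65 MB, 63 MB left
memory block 10: place 54 MB, 9 MB left
memory block 11: place 49 MB, 79 MB left
memory block 11: place 46 MB, 33 MB left
memory block 12: place 75 MB, 53 MB left
memory block 12: place 45 MB, 8 MB left
Final memory blocks: [81] [112] [105,21] [34] [105] [124] [56,60] [69] [94] [65,54] [49,46] [75,45].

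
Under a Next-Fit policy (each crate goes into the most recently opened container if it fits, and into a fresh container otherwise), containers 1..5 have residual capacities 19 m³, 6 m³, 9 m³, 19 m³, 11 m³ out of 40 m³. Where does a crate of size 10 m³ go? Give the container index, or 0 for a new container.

5

Next-Fit only looks at container 5, which has 11 m³ free.
10 m³ fits there.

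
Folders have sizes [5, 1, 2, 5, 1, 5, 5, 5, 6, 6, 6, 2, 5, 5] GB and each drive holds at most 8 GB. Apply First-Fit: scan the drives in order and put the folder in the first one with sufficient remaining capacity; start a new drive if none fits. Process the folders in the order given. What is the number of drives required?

10 drives

Put 5 GB in drive 1; 3 GB remain.
Put 1 GB in drive 1; 2 GB remain.
Put 2 GB in drive 1; 0 GB remain.
Put 5 GB in drive 2; 3 GB remain.
Put 1 GB in drive 2; 2 GB remain.
Put 5 GB in drive 3; 3 GB remain.
Put 5 GB in drive 4; 3 GB remain.
Put 5 GB in drive 5; 3 GB remain.
Put 6 GB in drive 6; 2 GB remain.
Put 6 GB in drive 7; 2 GB remain.
Put 6 GB in drive 8; 2 GB remain.
Put 2 GB in drive 2; 0 GB remain.
Put 5 GB in drive 9; 3 GB remain.
Put 5 GB in drive 10; 3 GB remain.
Final drives: [5,1,2] [5,1,2] [5] [5] [5] [6] [6] [6] [5] [5].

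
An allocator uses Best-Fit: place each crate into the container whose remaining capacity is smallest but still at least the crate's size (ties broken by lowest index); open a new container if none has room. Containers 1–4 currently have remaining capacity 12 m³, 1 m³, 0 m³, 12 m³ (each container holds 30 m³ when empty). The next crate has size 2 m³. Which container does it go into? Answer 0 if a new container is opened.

Containers with room: container 1 (12 m³), container 4 (12 m³).
Tightest fit is container 1 with 12 m³ free.

1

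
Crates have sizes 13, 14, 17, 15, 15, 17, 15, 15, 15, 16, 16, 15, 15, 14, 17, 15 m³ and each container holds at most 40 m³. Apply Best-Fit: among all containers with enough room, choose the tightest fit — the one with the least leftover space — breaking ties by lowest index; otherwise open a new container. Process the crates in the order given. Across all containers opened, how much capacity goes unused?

76

Put 13 m³ in container 1; 27 m³ remain.
Put 14 m³ in container 1; 13 m³ remain.
Put 17 m³ in container 2; 23 m³ remain.
Put 15 m³ in container 2; 8 m³ remain.
Put 15 m³ in container 3; 25 m³ remain.
Put 17 m³ in container 3; 8 m³ remain.
Put 15 m³ in container 4; 25 m³ remain.
Put 15 m³ in container 4; 10 m³ remain.
Put 15 m³ in container 5; 25 m³ remain.
Put 16 m³ in container 5; 9 m³ remain.
Put 16 m³ in container 6; 24 m³ remain.
Put 15 m³ in container 6; 9 m³ remain.
Put 15 m³ in container 7; 25 m³ remain.
Put 14 m³ in container 7; 11 m³ remain.
Put 17 m³ in container 8; 23 m³ remain.
Put 15 m³ in container 8; 8 m³ remain.
8 containers × 40 m³ = 320 m³; used 244 m³; unused 76 m³.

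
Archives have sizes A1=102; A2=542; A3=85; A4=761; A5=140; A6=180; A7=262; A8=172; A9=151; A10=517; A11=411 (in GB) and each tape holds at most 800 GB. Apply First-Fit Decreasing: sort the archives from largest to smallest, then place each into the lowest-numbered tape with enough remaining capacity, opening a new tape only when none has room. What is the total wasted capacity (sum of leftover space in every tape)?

Sorted descending: 761, 542, 517, 411, 262, 180, 172, 151, 140, 102, 85.
Put 761 GB in tape 1; 39 GB remain.
Put 542 GB in tape 2; 258 GB remain.
Put 517 GB in tape 3; 283 GB remain.
Put 411 GB in tape 4; 389 GB remain.
Put 262 GB in tape 3; 21 GB remain.
Put 180 GB in tape 2; 78 GB remain.
Put 172 GB in tape 4; 217 GB remain.
Put 151 GB in tape 4; 66 GB remain.
Put 140 GB in tape 5; 660 GB remain.
Put 102 GB in tape 5; 558 GB remain.
Put 85 GB in tape 5; 473 GB remain.
5 tapes × 800 GB = 4000 GB; used 3323 GB; unused 677 GB.

677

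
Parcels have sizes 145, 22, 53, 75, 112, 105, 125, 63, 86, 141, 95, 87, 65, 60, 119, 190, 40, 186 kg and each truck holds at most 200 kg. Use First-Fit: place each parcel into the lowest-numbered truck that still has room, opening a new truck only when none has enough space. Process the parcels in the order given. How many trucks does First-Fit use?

Put 145 kg in truck 1; 55 kg remain.
Put 22 kg in truck 1; 33 kg remain.
Put 53 kg in truck 2; 147 kg remain.
Put 75 kg in truck 2; 72 kg remain.
Put 112 kg in truck 3; 88 kg remain.
Put 105 kg in truck 4; 95 kg remain.
Put 125 kg in truck 5; 75 kg remain.
Put 63 kg in truck 2; 9 kg remain.
Put 86 kg in truck 3; 2 kg remain.
Put 141 kg in truck 6; 59 kg remain.
Put 95 kg in truck 4; 0 kg remain.
Put 87 kg in truck 7; 113 kg remain.
Put 65 kg in truck 5; 10 kg remain.
Put 60 kg in truck 7; 53 kg remain.
Put 119 kg in truck 8; 81 kg remain.
Put 190 kg in truck 9; 10 kg remain.
Put 40 kg in truck 6; 19 kg remain.
Put 186 kg in truck 10; 14 kg remain.
Final trucks: [145,22] [53,75,63] [112,86] [105,95] [125,65] [141,40] [87,60] [119] [190] [186].

10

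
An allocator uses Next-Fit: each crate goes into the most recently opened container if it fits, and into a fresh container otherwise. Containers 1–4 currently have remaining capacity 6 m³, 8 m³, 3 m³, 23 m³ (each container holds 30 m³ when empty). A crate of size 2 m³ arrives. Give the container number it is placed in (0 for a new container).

4

Next-Fit only looks at container 4, which has 23 m³ free.
2 m³ fits there.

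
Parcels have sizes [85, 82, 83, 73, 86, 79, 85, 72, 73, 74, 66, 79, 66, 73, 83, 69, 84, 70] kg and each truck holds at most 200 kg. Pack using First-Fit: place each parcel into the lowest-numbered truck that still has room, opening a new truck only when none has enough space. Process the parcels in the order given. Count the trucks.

85 kg → truck 1 (remaining 115 kg)
82 kg → truck 1 (remaining 33 kg)
83 kg → truck 2 (remaining 117 kg)
73 kg → truck 2 (remaining 44 kg)
86 kg → truck 3 (remaining 114 kg)
79 kg → truck 3 (remaining 35 kg)
85 kg → truck 4 (remaining 115 kg)
72 kg → truck 4 (remaining 43 kg)
73 kg → truck 5 (remaining 127 kg)
74 kg → truck 5 (remaining 53 kg)
66 kg → truck 6 (remaining 134 kg)
79 kg → truck 6 (remaining 55 kg)
66 kg → truck 7 (remaining 134 kg)
73 kg → truck 7 (remaining 61 kg)
83 kg → truck 8 (remaining 117 kg)
69 kg → truck 8 (remaining 48 kg)
84 kg → truck 9 (remaining 116 kg)
70 kg → truck 9 (remaining 46 kg)
Final trucks: [85,82] [83,73] [86,79] [85,72] [73,74] [66,79] [66,73] [83,69] [84,70].

9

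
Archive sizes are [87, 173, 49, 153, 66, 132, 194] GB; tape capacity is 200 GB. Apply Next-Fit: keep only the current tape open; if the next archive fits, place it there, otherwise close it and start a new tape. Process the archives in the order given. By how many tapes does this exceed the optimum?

1

Next-Fit: [87] [173] [49] [153] [66,132] [194] → 6 tapes.
Total size 854 GB; any packing needs at least ⌈854/200⌉ = 5 tapes.
An optimal packing achieves that bound: [194] [173] [153] [132,66] [87,49] → 5 tapes.
Excess: 6 − 5 = 1.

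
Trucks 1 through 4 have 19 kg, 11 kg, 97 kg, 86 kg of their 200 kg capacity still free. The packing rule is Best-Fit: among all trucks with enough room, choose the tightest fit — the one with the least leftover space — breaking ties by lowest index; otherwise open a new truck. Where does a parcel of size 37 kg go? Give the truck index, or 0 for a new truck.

Trucks with room: truck 3 (97 kg), truck 4 (86 kg).
Tightest fit is truck 4 with 86 kg free.

4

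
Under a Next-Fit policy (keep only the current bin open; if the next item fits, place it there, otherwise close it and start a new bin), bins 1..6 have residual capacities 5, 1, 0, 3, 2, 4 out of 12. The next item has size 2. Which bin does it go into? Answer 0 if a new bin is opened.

6

Next-Fit only looks at bin 6, which has 4 free.
2 fits there.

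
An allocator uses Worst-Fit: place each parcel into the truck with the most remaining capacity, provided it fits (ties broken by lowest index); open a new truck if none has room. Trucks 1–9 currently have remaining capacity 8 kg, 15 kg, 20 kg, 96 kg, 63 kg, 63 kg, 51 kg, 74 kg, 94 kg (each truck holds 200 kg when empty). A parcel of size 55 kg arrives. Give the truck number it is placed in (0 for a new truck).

Trucks with room: truck 4 (96 kg), truck 5 (63 kg), truck 6 (63 kg), truck 8 (74 kg), truck 9 (94 kg).
Most room is truck 4 with 96 kg free.

4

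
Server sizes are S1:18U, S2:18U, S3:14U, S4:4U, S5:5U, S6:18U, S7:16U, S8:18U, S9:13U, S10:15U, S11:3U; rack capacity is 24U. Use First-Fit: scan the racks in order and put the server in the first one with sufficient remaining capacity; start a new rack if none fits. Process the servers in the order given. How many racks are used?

rack 1: place S1 (18U), 6U left
rack 2: place S2 (18U), 6U left
rack 3: place S3 (14U), 10U left
rack 1: place S4 (4U), 2U left
rack 2: place S5 (5U), 1U left
rack 4: place S6 (18U), 6U left
rack 5: place S7 (16U), 8U left
rack 6: place S8 (18U), 6U left
rack 7: place S9 (13U), 11U left
rack 8: place S10 (15U), 9U left
rack 3: place S11 (3U), 7U left
Final racks: [18,4] [18,5] [14,3] [18] [16] [18] [13] [15].

8 racks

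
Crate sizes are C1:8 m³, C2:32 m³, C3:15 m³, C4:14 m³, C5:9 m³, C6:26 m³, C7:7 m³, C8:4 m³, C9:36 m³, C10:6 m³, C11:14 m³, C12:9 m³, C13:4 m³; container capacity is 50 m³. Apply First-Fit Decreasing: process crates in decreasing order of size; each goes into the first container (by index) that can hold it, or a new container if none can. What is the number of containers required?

4 containers

Sorted descending: 36, 32, 26, 15, 14, 14, 9, 9, 8, 7, 6, 4, 4.
Put 36 m³ in container 1; 14 m³ remain.
Put 32 m³ in container 2; 18 m³ remain.
Put 26 m³ in container 3; 24 m³ remain.
Put 15 m³ in container 2; 3 m³ remain.
Put 14 m³ in container 1; 0 m³ remain.
Put 14 m³ in container 3; 10 m³ remain.
Put 9 m³ in container 3; 1 m³ remain.
Put 9 m³ in container 4; 41 m³ remain.
Put 8 m³ in container 4; 33 m³ remain.
Put 7 m³ in container 4; 26 m³ remain.
Put 6 m³ in container 4; 20 m³ remain.
Put 4 m³ in container 4; 16 m³ remain.
Put 4 m³ in container 4; 12 m³ remain.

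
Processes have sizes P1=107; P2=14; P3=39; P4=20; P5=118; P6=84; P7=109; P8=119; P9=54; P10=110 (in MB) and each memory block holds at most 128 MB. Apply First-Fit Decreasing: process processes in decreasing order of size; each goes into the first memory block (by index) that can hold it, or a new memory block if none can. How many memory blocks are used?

Sorted descending: 119, 118, 110, 109, 107, 84, 54, 39, 20, 14.
memory block 1: place 119 MB, 9 MB left
memory block 2: place 118 MB, 10 MB left
memory block 3: place 110 MB, 18 MB left
memory block 4: place 109 MB, 19 MB left
memory block 5: place 107 MB, 21 MB left
memory block 6: place 84 MB, 44 MB left
memory block 7: place 54 MB, 74 MB left
memory block 6: place 39 MB, 5 MB left
memory block 5: place 20 MB, 1 MB left
memory block 3: place 14 MB, 4 MB left
Final memory blocks: [119] [118] [110,14] [109] [107,20] [84,39] [54].

7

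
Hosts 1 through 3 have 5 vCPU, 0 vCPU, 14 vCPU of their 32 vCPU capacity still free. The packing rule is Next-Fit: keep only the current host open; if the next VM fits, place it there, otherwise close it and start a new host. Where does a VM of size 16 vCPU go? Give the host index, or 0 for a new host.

Next-Fit only looks at host 3, which has 14 vCPU free.
16 vCPU does not fit, so a new host is opened.

0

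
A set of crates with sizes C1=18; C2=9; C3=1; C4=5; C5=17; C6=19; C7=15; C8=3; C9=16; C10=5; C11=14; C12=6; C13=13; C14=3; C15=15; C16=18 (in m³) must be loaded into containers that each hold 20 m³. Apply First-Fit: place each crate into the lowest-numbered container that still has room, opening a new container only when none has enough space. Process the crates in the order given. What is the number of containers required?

10 containers

Put C1 (18 m³) in container 1; 2 m³ remain.
Put C2 (9 m³) in container 2; 11 m³ remain.
Put C3 (1 m³) in container 1; 1 m³ remain.
Put C4 (5 m³) in container 2; 6 m³ remain.
Put C5 (17 m³) in container 3; 3 m³ remain.
Put C6 (19 m³) in container 4; 1 m³ remain.
Put C7 (15 m³) in container 5; 5 m³ remain.
Put C8 (3 m³) in container 2; 3 m³ remain.
Put C9 (16 m³) in container 6; 4 m³ remain.
Put C10 (5 m³) in container 5; 0 m³ remain.
Put C11 (14 m³) in container 7; 6 m³ remain.
Put C12 (6 m³) in container 7; 0 m³ remain.
Put C13 (13 m³) in container 8; 7 m³ remain.
Put C14 (3 m³) in container 2; 0 m³ remain.
Put C15 (15 m³) in container 9; 5 m³ remain.
Put C16 (18 m³) in container 10; 2 m³ remain.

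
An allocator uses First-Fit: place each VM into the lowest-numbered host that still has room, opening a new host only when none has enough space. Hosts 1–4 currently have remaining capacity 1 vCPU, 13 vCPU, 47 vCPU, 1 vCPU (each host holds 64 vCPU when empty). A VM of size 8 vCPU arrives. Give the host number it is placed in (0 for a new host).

2

Hosts with room: host 2 (13 vCPU), host 3 (47 vCPU).
The first with room is host 2.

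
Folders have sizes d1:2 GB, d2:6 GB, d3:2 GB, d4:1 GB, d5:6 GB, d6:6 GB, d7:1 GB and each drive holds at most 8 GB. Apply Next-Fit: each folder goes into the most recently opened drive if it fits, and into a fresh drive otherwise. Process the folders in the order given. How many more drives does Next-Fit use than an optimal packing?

1

Next-Fit: [2,6] [2,1] [6] [6,1] → 4 drives.
Total size 24 GB; any packing needs at least ⌈24/8⌉ = 3 drives.
An optimal packing achieves that bound: [6,2] [6,2] [6,1,1] → 3 drives.
Excess: 4 − 3 = 1.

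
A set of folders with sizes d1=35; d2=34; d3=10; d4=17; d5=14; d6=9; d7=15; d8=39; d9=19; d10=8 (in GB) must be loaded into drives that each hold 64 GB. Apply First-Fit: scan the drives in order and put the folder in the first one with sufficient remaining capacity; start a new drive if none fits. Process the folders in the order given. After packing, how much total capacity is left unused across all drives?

drive 1: place d1 (35 GB), 29 GB left
drive 2: place d2 (34 GB), 30 GB left
drive 1: place d3 (10 GB), 19 GB left
drive 1: place d4 (17 GB), 2 GB left
drive 2: place d5 (14 GB), 16 GB left
drive 2: place d6 (9 GB), 7 GB left
drive 3: place d7 (15 GB), 49 GB left
drive 3: place d8 (39 GB), 10 GB left
drive 4: place d9 (19 GB), 45 GB left
drive 3: place d10 (8 GB), 2 GB left
4 drives × 64 GB = 256 GB; used 200 GB; unused 56 GB.

56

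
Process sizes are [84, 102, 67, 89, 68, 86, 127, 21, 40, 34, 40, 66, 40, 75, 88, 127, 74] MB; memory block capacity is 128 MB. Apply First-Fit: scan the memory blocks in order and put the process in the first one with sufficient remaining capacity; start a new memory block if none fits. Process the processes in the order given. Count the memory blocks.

Put 84 MB in memory block 1; 44 MB remain.
Put 102 MB in memory block 2; 26 MB remain.
Put 67 MB in memory block 3; 61 MB remain.
Put 89 MB in memory block 4; 39 MB remain.
Put 68 MB in memory block 5; 60 MB remain.
Put 86 MB in memory block 6; 42 MB remain.
Put 127 MB in memory block 7; 1 MB remain.
Put 21 MB in memory block 1; 23 MB remain.
Put 40 MB in memory block 3; 21 MB remain.
Put 34 MB in memory block 4; 5 MB remain.
Put 40 MB in memory block 5; 20 MB remain.
Put 66 MB in memory block 8; 62 MB remain.
Put 40 MB in memory block 6; 2 MB remain.
Put 75 MB in memory block 9; 53 MB remain.
Put 88 MB in memory block 10; 40 MB remain.
Put 127 MB in memory block 11; 1 MB remain.
Put 74 MB in memory block 12; 54 MB remain.
Final memory blocks: [84,21] [102] [67,40] [89,34] [68,40] [86,40] [127] [66] [75] [88] [127] [74].

12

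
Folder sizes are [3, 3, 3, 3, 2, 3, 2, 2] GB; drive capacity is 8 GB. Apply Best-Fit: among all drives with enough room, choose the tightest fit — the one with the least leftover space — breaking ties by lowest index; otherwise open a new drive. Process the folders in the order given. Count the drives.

3

3 GB → drive 1 (remaining 5 GB)
3 GB → drive 1 (remaining 2 GB)
3 GB → drive 2 (remaining 5 GB)
3 GB → drive 2 (remaining 2 GB)
2 GB → drive 1 (remaining 0 GB)
3 GB → drive 3 (remaining 5 GB)
2 GB → drive 2 (remaining 0 GB)
2 GB → drive 3 (remaining 3 GB)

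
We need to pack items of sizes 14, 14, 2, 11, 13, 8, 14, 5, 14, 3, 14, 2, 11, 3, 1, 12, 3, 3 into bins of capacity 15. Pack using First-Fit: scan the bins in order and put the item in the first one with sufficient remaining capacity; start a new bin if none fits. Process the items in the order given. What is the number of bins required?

Put 14 in bin 1; 1 remain.
Put 14 in bin 2; 1 remain.
Put 2 in bin 3; 13 remain.
Put 11 in bin 3; 2 remain.
Put 13 in bin 4; 2 remain.
Put 8 in bin 5; 7 remain.
Put 14 in bin 6; 1 remain.
Put 5 in bin 5; 2 remain.
Put 14 in bin 7; 1 remain.
Put 3 in bin 8; 12 remain.
Put 14 in bin 9; 1 remain.
Put 2 in bin 3; 0 remain.
Put 11 in bin 8; 1 remain.
Put 3 in bin 10; 12 remain.
Put 1 in bin 1; 0 remain.
Put 12 in bin 10; 0 remain.
Put 3 in bin 11; 12 remain.
Put 3 in bin 11; 9 remain.

11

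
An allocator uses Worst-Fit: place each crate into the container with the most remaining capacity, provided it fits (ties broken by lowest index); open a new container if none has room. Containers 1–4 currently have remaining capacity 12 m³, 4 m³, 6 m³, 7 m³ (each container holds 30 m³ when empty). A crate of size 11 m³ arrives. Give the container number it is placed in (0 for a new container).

Containers with room: container 1 (12 m³).
Most room is container 1 with 12 m³ free.

1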